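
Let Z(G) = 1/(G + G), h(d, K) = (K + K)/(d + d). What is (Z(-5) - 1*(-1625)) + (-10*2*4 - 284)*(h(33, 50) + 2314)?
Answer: -277603463/330 ≈ -8.4122e+5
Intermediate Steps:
h(d, K) = K/d (h(d, K) = (2*K)/((2*d)) = (2*K)*(1/(2*d)) = K/d)
Z(G) = 1/(2*G)
(Z(-5) - 1*(-1625)) + (-10*2*4 - 284)*(h(33, 50) + 2314) = ((1/2)/(-5) - 1*(-1625)) + (-10*2*4 - 284)*(50/33 + 2314) = ((1/2)*(-1/5) + 1625) + (-20*4 - 284)*(50*(1/33) + 2314) = (-1/10 + 1625) + (-80 - 284)*(50/33 + 2314) = 16249/10 - 364*76412/33 = 16249/10 - 27813968/33 = -277603463/330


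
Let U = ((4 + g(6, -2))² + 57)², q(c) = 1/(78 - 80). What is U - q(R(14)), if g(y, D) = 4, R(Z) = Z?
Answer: 29283/2 ≈ 14642.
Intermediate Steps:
q(c) = -½ (q(c) = 1/(-2) = -½)
U = 14641 (U = ((4 + 4)² + 57)² = (8² + 57)² = (64 + 57)² = 121² = 14641)
U - q(R(14)) = 14641 - 1*(-½) = 14641 + ½ = 29283/2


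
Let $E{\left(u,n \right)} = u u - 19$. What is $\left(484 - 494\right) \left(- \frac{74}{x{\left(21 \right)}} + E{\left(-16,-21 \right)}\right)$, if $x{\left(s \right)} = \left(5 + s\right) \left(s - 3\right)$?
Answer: $- \frac{277105}{117} \approx -2368.4$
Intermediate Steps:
$x{\left(s \right)} = \left(-3 + s\right) \left(5 + s\right)$ ($x{\left(s \right)} = \left(5 + s\right) \left(-3 + s\right) = \left(-3 + s\right) \left(5 + s\right)$)
$E{\left(u,n \right)} = -19 + u^{2}$ ($E{\left(u,n \right)} = u^{2} - 19 = -19 + u^{2}$)
$\left(484 - 494\right) \left(- \frac{74}{x{\left(21 \right)}} + E{\left(-16,-21 \right)}\right) = \left(484 - 494\right) \left(- \frac{74}{-15 + 21^{2} + 2 \cdot 21} - \left(19 - \left(-16\right)^{2}\right)\right) = - 10 \left(- \frac{74}{-15 + 441 + 42} + \left(-19 + 256\right)\right) = - 10 \left(- \frac{74}{468} + 237\right) = - 10 \left(\left(-74\right) \frac{1}{468} + 237\right) = - 10 \left(- \frac{37}{234} + 237\right) = \left(-10\right) \frac{55421}{234} = - \frac{277105}{117}$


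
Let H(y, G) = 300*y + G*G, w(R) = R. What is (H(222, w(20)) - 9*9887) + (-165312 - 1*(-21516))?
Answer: -165779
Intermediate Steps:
H(y, G) = G² + 300*y (H(y, G) = 300*y + G² = G² + 300*y)
(H(222, w(20)) - 9*9887) + (-165312 - 1*(-21516)) = ((20² + 300*222) - 9*9887) + (-165312 - 1*(-21516)) = ((400 + 66600) - 88983) + (-165312 + 21516) = (67000 - 88983) - 143796 = -21983 - 143796 = -165779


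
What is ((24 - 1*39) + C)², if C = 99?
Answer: 7056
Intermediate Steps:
((24 - 1*39) + C)² = ((24 - 1*39) + 99)² = ((24 - 39) + 99)² = (-15 + 99)² = 84² = 7056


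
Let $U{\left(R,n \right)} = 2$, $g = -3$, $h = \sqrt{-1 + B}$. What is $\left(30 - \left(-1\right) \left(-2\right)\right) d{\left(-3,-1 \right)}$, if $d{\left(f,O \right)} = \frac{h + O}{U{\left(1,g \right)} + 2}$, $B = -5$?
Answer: $-7 + 7 i \sqrt{6} \approx -7.0 + 17.146 i$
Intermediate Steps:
$h = i \sqrt{6}$ ($h = \sqrt{-1 - 5} = \sqrt{-6} = i \sqrt{6} \approx 2.4495 i$)
$d{\left(f,O \right)} = \frac{O}{4} + \frac{i \sqrt{6}}{4}$ ($d{\left(f,O \right)} = \frac{i \sqrt{6} + O}{2 + 2} = \frac{O + i \sqrt{6}}{4} = \left(O + i \sqrt{6}\right) \frac{1}{4} = \frac{O}{4} + \frac{i \sqrt{6}}{4}$)
$\left(30 - \left(-1\right) \left(-2\right)\right) d{\left(-3,-1 \right)} = \left(30 - \left(-1\right) \left(-2\right)\right) \left(\frac{1}{4} \left(-1\right) + \frac{i \sqrt{6}}{4}\right) = \left(30 - 2\right) \left(- \frac{1}{4} + \frac{i \sqrt{6}}{4}\right) = 28 \left(- \frac{1}{4} + \frac{i \sqrt{6}}{4}\right) = -7 + 7 i \sqrt{6}$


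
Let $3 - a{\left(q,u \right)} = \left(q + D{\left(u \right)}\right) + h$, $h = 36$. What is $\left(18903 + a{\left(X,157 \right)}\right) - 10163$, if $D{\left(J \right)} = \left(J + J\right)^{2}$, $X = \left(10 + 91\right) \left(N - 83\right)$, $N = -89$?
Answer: $-72517$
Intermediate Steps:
$X = -17372$ ($X = \left(10 + 91\right) \left(-89 - 83\right) = 101 \left(-172\right) = -17372$)
$D{\left(J \right)} = 4 J^{2}$ ($D{\left(J \right)} = \left(2 J\right)^{2} = 4 J^{2}$)
$a{\left(q,u \right)} = -33 - q - 4 u^{2}$ ($a{\left(q,u \right)} = 3 - \left(\left(q + 4 u^{2}\right) + 36\right) = 3 - \left(36 + q + 4 u^{2}\right) = -33 - q - 4 u^{2}$)
$\left(18903 + a{\left(X,157 \right)}\right) - 10163 = \left(18903 - \left(-17339 + 98596\right)\right) - 10163 = \left(18903 - 81257\right) - 10163 = -62354 - 10163 = -72517$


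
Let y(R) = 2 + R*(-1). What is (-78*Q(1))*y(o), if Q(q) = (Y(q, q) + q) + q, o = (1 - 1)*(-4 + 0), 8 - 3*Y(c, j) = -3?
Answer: -884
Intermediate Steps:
Y(c, j) = 11/3 (Y(c, j) = 8/3 - ⅓*(-3) = 8/3 + 1 = 11/3)
o = 0 (o = 0*(-4) = 0)
Q(q) = 11/3 + 2*q (Q(q) = (11/3 + q) + q = 11/3 + 2*q)
y(R) = 2 - R
(-78*Q(1))*y(o) = (-78*(11/3 + 2*1))*(2 - 1*0) = (-78*(11/3 + 2))*(2 + 0) = -78*17/3*2 = -442*2 = -884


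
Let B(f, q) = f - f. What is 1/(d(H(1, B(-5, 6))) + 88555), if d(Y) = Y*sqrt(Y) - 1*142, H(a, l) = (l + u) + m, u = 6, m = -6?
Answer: 1/88413 ≈ 1.1311e-5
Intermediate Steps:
B(f, q) = 0
H(a, l) = l (H(a, l) = (l + 6) - 6 = (6 + l) - 6 = l)
d(Y) = -142 + Y**(3/2) (d(Y) = Y**(3/2) - 142 = -142 + Y**(3/2))
1/(d(H(1, B(-5, 6))) + 88555) = 1/((-142 + 0**(3/2)) + 88555) = 1/((-142 + 0) + 88555) = 1/(-142 + 88555) = 1/88413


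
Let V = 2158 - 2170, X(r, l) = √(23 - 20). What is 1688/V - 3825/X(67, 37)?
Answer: -422/3 - 1275*√3 ≈ -2349.0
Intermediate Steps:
X(r, l) = √3
V = -12
1688/V - 3825/X(67, 37) = 1688/(-12) - 3825*√3/3 = 1688*(-1/12) - 1275*√3 = -422/3 - 1275*√3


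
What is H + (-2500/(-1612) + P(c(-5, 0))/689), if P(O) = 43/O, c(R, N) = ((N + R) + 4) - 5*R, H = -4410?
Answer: -2259840227/512616 ≈ -4408.4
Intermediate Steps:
c(R, N) = 4 + N - 4*R (c(R, N) = (4 + N + R) - 5*R = 4 + N - 4*R)
H + (-2500/(-1612) + P(c(-5, 0))/689) = -4410 + (-2500/(-1612) + (43/(4 + 0 - 4*(-5)))/689) = -4410 + (-2500*(-1/1612) + (43/(4 + 0 + 20))*(1/689)) = -4410 + (625/403 + (43/24)*(1/689)) = -4410 + (625/403 + 43/16536) = -4410 + 796333/512616 = -2259840227/512616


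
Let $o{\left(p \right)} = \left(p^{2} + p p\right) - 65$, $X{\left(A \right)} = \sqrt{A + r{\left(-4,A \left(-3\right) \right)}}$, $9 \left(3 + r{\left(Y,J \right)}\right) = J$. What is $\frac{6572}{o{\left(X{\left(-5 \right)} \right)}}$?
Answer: $- \frac{19716}{233} \approx -84.618$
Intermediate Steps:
$r{\left(Y,J \right)} = -3 + \frac{J}{9}$
$X{\left(A \right)} = \sqrt{-3 + \frac{2 A}{3}}$ ($X{\left(A \right)} = \sqrt{A + \left(-3 + \frac{A \left(-3\right)}{9}\right)} = \sqrt{A + \left(-3 + \frac{\left(-3\right) A}{9}\right)} = \sqrt{A - \left(3 + \frac{A}{3}\right)} = \sqrt{-3 + \frac{2 A}{3}}$)
$o{\left(p \right)} = -65 + 2 p^{2}$ ($o{\left(p \right)} = \left(p^{2} + p^{2}\right) - 65 = 2 p^{2} - 65 = -65 + 2 p^{2}$)
$\frac{6572}{o{\left(X{\left(-5 \right)} \right)}} = \frac{6572}{-65 + 2 \left(\frac{\sqrt{-27 + 6 \left(-5\right)}}{3}\right)^{2}} = \frac{6572}{-65 + 2 \left(\frac{\sqrt{-27 - 30}}{3}\right)^{2}} = \frac{6572}{-65 + 2 \left(\frac{\sqrt{-57}}{3}\right)^{2}} = \frac{6572}{-65 + 2 \left(\frac{i \sqrt{57}}{3}\right)^{2}} = \frac{6572}{-65 + 2 \left(- \frac{19}{3}\right)} = \frac{6572}{-65 - \frac{38}{3}} = \frac{6572}{- \frac{233}{3}} = 6572 \left(- \frac{3}{233}\right) = - \frac{19716}{233}$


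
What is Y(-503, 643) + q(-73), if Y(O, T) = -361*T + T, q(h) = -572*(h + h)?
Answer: -147968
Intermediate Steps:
q(h) = -1144*h
Y(O, T) = -360*T
Y(-503, 643) + q(-73) = -360*643 - 1144*(-73) = -231480 + 83512 = -147968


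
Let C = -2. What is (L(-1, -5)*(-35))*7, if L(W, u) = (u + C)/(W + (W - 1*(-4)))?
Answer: 1715/2 ≈ 857.50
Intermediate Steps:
L(W, u) = (-2 + u)/(4 + 2*W) (L(W, u) = (u - 2)/(W + (W - 1*(-4))) = (-2 + u)/(W + (W + 4)) = (-2 + u)/(W + (4 + W)) = (-2 + u)/(4 + 2*W))
(L(-1, -5)*(-35))*7 = (((-2 - 5)/(2*(2 - 1)))*(-35))*7 = (((½)*(-7)/1)*(-35))*7 = (((½)*1*(-7))*(-35))*7 = -7/2*(-35)*7 = (245/2)*7 = 1715/2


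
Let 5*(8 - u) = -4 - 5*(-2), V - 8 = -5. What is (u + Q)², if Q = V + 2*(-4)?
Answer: 81/25 ≈ 3.2400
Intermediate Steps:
V = 3 (V = 8 - 5 = 3)
u = 34/5 (u = 8 - (-4 - 5*(-2))/5 = 8 - (-4 + 10)/5 = 8 - ⅕*6 = 8 - 6/5 = 34/5 ≈ 6.8000)
Q = -5 (Q = 3 + 2*(-4) = 3 - 8 = -5)
(u + Q)² = (34/5 - 5)² = (9/5)² = 81/25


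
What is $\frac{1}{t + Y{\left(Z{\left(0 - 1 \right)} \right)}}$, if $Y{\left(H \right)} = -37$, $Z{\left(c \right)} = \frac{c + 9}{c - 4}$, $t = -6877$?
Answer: $- \frac{1}{6914} \approx -0.00014463$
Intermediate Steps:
$Z{\left(c \right)} = \frac{9 + c}{-4 + c}$
$\frac{1}{t + Y{\left(Z{\left(0 - 1 \right)} \right)}} = \frac{1}{-6877 - 37} = \frac{1}{-6914} = - \frac{1}{6914}$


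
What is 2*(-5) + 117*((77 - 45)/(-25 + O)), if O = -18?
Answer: -4174/43 ≈ -97.070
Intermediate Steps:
2*(-5) + 117*((77 - 45)/(-25 + O)) = 2*(-5) + 117*((77 - 45)/(-25 - 18)) = -10 + 117*(32/(-43)) = -10 + 117*(32*(-1/43)) = -10 + 117*(-32/43) = -10 - 3744/43 = -4174/43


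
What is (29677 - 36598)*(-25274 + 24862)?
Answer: 2851452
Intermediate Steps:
(29677 - 36598)*(-25274 + 24862) = -6921*(-412) = 2851452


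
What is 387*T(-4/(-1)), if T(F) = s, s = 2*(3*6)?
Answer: 13932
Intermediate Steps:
s = 36 (s = 2*18 = 36)
T(F) = 36
387*T(-4/(-1)) = 387*36 = 13932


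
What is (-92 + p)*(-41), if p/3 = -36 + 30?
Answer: 4510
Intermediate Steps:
p = -18 (p = 3*(-36 + 30) = 3*(-6) = -18)
(-92 + p)*(-41) = (-92 - 18)*(-41) = -110*(-41) = 4510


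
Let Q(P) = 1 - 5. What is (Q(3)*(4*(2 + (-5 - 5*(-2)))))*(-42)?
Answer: 4704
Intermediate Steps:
Q(P) = -4
(Q(3)*(4*(2 + (-5 - 5*(-2)))))*(-42) = -16*(2 + (-5 - 5*(-2)))*(-42) = -16*(2 + (-5 + 10))*(-42) = -16*(2 + 5)*(-42) = -16*7*(-42) = -4*28*(-42) = -112*(-42) = 4704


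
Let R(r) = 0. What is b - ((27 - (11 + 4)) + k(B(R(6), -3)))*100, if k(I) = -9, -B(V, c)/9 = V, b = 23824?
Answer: 23524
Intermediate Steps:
B(V, c) = -9*V
b - ((27 - (11 + 4)) + k(B(R(6), -3)))*100 = 23824 - ((27 - (11 + 4)) - 9)*100 = 23824 - ((27 - 1*15) - 9)*100 = 23824 - ((27 - 15) - 9)*100 = 23824 - (12 - 9)*100 = 23824 - 3*100 = 23824 - 1*300 = 23824 - 300 = 23524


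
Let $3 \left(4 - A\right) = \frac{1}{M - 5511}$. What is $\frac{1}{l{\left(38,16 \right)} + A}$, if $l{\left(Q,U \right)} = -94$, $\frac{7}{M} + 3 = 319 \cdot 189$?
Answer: $- \frac{332247161}{29902224394} \approx -0.011111$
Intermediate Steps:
$M = \frac{7}{60288}$ ($M = \frac{7}{-3 + 319 \cdot 189} = \frac{7}{-3 + 60291} = \frac{7}{60288} \approx 0.00011611$)
$A = \frac{1329008740}{332247161}$ ($A = 4 - \frac{1}{3 \left(\frac{7}{60288} - 5511\right)} = 4 - \frac{1}{3 \left(- \frac{332247161}{60288}\right)} = 4 - - \frac{20096}{332247161} = 4 + \frac{20096}{332247161} = \frac{1329008740}{332247161} \approx 4.0001$)
$\frac{1}{l{\left(38,16 \right)} + A} = \frac{1}{-94 + \frac{1329008740}{332247161}} = \frac{1}{- \frac{29902224394}{332247161}} = - \frac{332247161}{29902224394}$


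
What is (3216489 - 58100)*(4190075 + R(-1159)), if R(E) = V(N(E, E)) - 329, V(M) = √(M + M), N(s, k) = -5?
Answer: 13232847679194 + 3158389*I*√10 ≈ 1.3233e+13 + 9.9877e+6*I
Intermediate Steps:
V(M) = √2*√M (V(M) = √(2*M) = √2*√M)
R(E) = -329 + I*√10 (R(E) = √2*√(-5) - 329 = √2*(I*√5) - 329 = I*√10 - 329 = -329 + I*√10)
(3216489 - 58100)*(4190075 + R(-1159)) = (3216489 - 58100)*(4190075 + (-329 + I*√10)) = 3158389*(4189746 + I*√10) = 13232847679194 + 3158389*I*√10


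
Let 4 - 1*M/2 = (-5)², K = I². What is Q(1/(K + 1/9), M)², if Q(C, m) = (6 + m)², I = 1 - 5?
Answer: 1679616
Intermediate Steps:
I = -4
K = 16 (K = (-4)² = 16)
M = -42 (M = 8 - 2*(-5)² = 8 - 2*25 = 8 - 50 = -42)
Q(1/(K + 1/9), M)² = ((6 - 42)²)² = ((-36)²)² = 1296² = 1679616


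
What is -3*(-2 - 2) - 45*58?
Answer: -2598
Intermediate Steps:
-3*(-2 - 2) - 45*58 = -3*(-4) - 2610 = 12 - 2610 = -2598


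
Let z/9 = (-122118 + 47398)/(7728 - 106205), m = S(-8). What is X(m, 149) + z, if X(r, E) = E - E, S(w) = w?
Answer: 672480/98477 ≈ 6.8288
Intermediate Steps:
m = -8
X(r, E) = 0
z = 672480/98477 (z = 9*((-122118 + 47398)/(7728 - 106205)) = 9*(-74720/(-98477)) = 9*(-74720*(-1/98477)) = 9*(74720/98477) = 672480/98477 ≈ 6.8288)
X(m, 149) + z = 0 + 672480/98477 = 672480/98477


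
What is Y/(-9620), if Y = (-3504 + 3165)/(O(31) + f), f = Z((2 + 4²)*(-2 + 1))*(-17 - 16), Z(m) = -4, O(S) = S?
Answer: 339/1568060 ≈ 0.00021619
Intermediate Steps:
f = 132 (f = -4*(-17 - 16) = -4*(-33) = 132)
Y = -339/163 (Y = (-3504 + 3165)/(31 + 132) = -339/163 ≈ -2.0798)
Y/(-9620) = -339/163/(-9620) = -339/163*(-1/9620) = 339/1568060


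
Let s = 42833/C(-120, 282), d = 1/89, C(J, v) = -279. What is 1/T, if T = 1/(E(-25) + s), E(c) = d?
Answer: -3811858/24831 ≈ -153.51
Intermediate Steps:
d = 1/89 ≈ 0.011236
s = -42833/279 (s = 42833/(-279) = 42833*(-1/279) = -42833/279 ≈ -153.52)
E(c) = 1/89
T = -24831/3811858 (T = 1/(1/89 - 42833/279) = 1/(-3811858/24831) = -24831/3811858 ≈ -0.0065141)
1/T = 1/(-24831/3811858) = -3811858/24831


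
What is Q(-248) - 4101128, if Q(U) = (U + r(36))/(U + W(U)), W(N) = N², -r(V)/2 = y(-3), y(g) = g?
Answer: -125609348505/30628 ≈ -4.1011e+6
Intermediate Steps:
r(V) = 6 (r(V) = -2*(-3) = 6)
Q(U) = (6 + U)/(U + U²) (Q(U) = (U + 6)/(U + U²) = (6 + U)/(U + U²))
Q(-248) - 4101128 = (6 - 248)/((-248)*(1 - 248)) - 4101128 = -1/248*(-242)/(-247) - 4101128 = -1/248*(-1/247)*(-242) - 4101128 = -121/30628 - 4101128 = -125609348505/30628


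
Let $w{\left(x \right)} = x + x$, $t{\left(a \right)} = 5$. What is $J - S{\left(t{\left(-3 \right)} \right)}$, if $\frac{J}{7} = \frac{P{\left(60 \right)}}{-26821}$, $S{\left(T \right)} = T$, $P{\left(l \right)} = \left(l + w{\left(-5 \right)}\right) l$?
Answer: $- \frac{155105}{26821} \approx -5.783$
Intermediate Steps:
$w{\left(x \right)} = 2 x$
$P{\left(l \right)} = l \left(-10 + l\right)$ ($P{\left(l \right)} = \left(l + 2 \left(-5\right)\right) l = \left(l - 10\right) l = \left(-10 + l\right) l = l \left(-10 + l\right)$)
$J = - \frac{21000}{26821}$ ($J = 7 \frac{60 \left(-10 + 60\right)}{-26821} = 7 \cdot 60 \cdot 50 \left(- \frac{1}{26821}\right) = 7 \cdot 3000 \left(- \frac{1}{26821}\right) = 7 \left(- \frac{3000}{26821}\right) = - \frac{21000}{26821} \approx -0.78297$)
$J - S{\left(t{\left(-3 \right)} \right)} = - \frac{21000}{26821} - 5 = - \frac{155105}{26821}$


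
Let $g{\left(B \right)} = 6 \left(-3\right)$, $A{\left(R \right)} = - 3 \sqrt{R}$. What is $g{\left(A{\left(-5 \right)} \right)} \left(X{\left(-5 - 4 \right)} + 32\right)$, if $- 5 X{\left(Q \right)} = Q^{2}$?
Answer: $- \frac{1422}{5} \approx -284.4$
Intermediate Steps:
$g{\left(B \right)} = -18$
$X{\left(Q \right)} = - \frac{Q^{2}}{5}$
$g{\left(A{\left(-5 \right)} \right)} \left(X{\left(-5 - 4 \right)} + 32\right) = - 18 \left(- \frac{\left(-5 - 4\right)^{2}}{5} + 32\right) = - 18 \left(- \frac{\left(-9\right)^{2}}{5} + 32\right) = - 18 \left(\left(- \frac{1}{5}\right) 81 + 32\right) = - 18 \left(- \frac{81}{5} + 32\right) = \left(-18\right) \frac{79}{5} = - \frac{1422}{5}$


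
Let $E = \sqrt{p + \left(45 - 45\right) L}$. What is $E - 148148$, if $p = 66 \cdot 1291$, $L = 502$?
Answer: $-148148 + \sqrt{85206} \approx -1.4786 \cdot 10^{5}$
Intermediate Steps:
$p = 85206$
$E = \sqrt{85206}$ ($E = \sqrt{85206 + \left(45 - 45\right) 502} = \sqrt{85206 + 0 \cdot 502} = \sqrt{85206 + 0} = \sqrt{85206} \approx 291.9$)
$E - 148148 = \sqrt{85206} - 148148 = -148148 + \sqrt{85206}$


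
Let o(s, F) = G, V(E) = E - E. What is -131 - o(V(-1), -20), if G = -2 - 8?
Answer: -121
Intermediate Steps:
V(E) = 0
G = -10
o(s, F) = -10
-131 - o(V(-1), -20) = -131 - 1*(-10) = -131 + 10 = -121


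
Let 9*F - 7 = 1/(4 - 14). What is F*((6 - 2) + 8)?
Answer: 46/5 ≈ 9.2000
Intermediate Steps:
F = 23/30 (F = 7/9 + 1/(9*(4 - 14)) = 7/9 + (⅑)/(-10) = 7/9 + (⅑)*(-⅒) = 7/9 - 1/90 = 23/30 ≈ 0.76667)
F*((6 - 2) + 8) = 23*((6 - 2) + 8)/30 = 23*(4 + 8)/30 = (23/30)*12 = 46/5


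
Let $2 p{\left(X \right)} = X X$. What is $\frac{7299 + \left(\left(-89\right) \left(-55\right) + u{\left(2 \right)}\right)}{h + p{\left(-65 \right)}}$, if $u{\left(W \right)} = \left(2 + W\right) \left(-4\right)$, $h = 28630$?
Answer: $\frac{24356}{61485} \approx 0.39613$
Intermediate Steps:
$u{\left(W \right)} = -8 - 4 W$
$p{\left(X \right)} = \frac{X^{2}}{2}$ ($p{\left(X \right)} = \frac{X X}{2} = \frac{X^{2}}{2}$)
$\frac{7299 + \left(\left(-89\right) \left(-55\right) + u{\left(2 \right)}\right)}{h + p{\left(-65 \right)}} = \frac{7299 - -4879}{28630 + \frac{\left(-65\right)^{2}}{2}} = \frac{7299 + \left(4895 - 16\right)}{28630 + \frac{1}{2} \cdot 4225} = \frac{7299 + \left(4895 - 16\right)}{28630 + \frac{4225}{2}} = \frac{7299 + 4879}{\frac{61485}{2}} = 12178 \cdot \frac{2}{61485} = \frac{24356}{61485}$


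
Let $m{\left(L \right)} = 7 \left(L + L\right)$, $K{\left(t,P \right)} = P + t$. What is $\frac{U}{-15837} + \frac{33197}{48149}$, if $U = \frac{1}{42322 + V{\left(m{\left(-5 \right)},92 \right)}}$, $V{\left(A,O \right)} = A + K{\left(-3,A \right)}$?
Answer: $\frac{249159830438}{361381953243} \approx 0.68946$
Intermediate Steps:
$m{\left(L \right)} = 14 L$ ($m{\left(L \right)} = 7 \cdot 2 L = 14 L$)
$V{\left(A,O \right)} = -3 + 2 A$ ($V{\left(A,O \right)} = A + \left(A - 3\right) = A + \left(-3 + A\right) = -3 + 2 A$)
$U = \frac{1}{42179}$ ($U = \frac{1}{42322 + \left(-3 + 2 \cdot 14 \left(-5\right)\right)} = \frac{1}{42322 + \left(-3 + 2 \left(-70\right)\right)} = \frac{1}{42322 - 143} = \frac{1}{42179} \approx 2.3708 \cdot 10^{-5}$)
$\frac{U}{-15837} + \frac{33197}{48149} = \frac{1}{42179 \left(-15837\right)} + \frac{33197}{48149} = \frac{1}{42179} \left(- \frac{1}{15837}\right) + 33197 \cdot \frac{1}{48149} = - \frac{1}{667988823} + \frac{373}{541} = \frac{249159830438}{361381953243}$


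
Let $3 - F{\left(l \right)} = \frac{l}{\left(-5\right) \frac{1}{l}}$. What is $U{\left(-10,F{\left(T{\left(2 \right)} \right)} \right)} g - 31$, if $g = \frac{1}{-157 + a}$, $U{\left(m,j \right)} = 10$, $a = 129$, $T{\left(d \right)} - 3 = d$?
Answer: $- \frac{439}{14} \approx -31.357$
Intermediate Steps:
$T{\left(d \right)} = 3 + d$
$F{\left(l \right)} = 3 + \frac{l^{2}}{5}$ ($F{\left(l \right)} = 3 - \frac{l}{\left(-5\right) \frac{1}{l}} = 3 - l \left(- \frac{l}{5}\right) = 3 - - \frac{l^{2}}{5} = 3 + \frac{l^{2}}{5}$)
$g = - \frac{1}{28}$ ($g = \frac{1}{-157 + 129} = \frac{1}{-28} = - \frac{1}{28} \approx -0.035714$)
$U{\left(-10,F{\left(T{\left(2 \right)} \right)} \right)} g - 31 = 10 \left(- \frac{1}{28}\right) - 31 = - \frac{5}{14} - 31 = - \frac{439}{14}$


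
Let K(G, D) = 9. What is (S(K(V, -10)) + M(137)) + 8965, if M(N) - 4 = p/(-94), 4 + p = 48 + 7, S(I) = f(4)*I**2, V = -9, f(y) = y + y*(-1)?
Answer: 843035/94 ≈ 8968.5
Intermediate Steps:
f(y) = 0 (f(y) = y - y = 0)
S(I) = 0 (S(I) = 0*I**2 = 0)
p = 51 (p = -4 + (48 + 7) = -4 + 55 = 51)
M(N) = 325/94 (M(N) = 4 + 51/(-94) = 4 + 51*(-1/94) = 4 - 51/94 = 325/94)
(S(K(V, -10)) + M(137)) + 8965 = (0 + 325/94) + 8965 = 325/94 + 8965 = 843035/94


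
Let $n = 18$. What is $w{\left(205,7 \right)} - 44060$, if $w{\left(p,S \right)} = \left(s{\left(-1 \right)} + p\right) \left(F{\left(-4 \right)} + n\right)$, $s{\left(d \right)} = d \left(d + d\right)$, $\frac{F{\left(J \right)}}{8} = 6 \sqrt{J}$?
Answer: $-40334 + 19872 i \approx -40334.0 + 19872.0 i$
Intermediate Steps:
$F{\left(J \right)} = 48 \sqrt{J}$ ($F{\left(J \right)} = 8 \cdot 6 \sqrt{J} = 48 \sqrt{J}$)
$s{\left(d \right)} = 2 d^{2}$ ($s{\left(d \right)} = d 2 d = 2 d^{2}$)
$w{\left(p,S \right)} = \left(2 + p\right) \left(18 + 96 i\right)$ ($w{\left(p,S \right)} = \left(2 \left(-1\right)^{2} + p\right) \left(48 \sqrt{-4} + 18\right) = \left(2 \cdot 1 + p\right) \left(48 \cdot 2 i + 18\right) = \left(2 + p\right) \left(96 i + 18\right) = \left(2 + p\right) \left(18 + 96 i\right)$)
$w{\left(205,7 \right)} - 44060 = \left(36 + 192 i + 205 \left(18 + 96 i\right)\right) - 44060 = \left(36 + 192 i + \left(3690 + 19680 i\right)\right) - 44060 = \left(3726 + 19872 i\right) - 44060 = -40334 + 19872 i$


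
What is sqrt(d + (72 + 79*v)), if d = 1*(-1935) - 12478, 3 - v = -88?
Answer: 4*I*sqrt(447) ≈ 84.569*I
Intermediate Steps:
v = 91 (v = 3 - 1*(-88) = 3 + 88 = 91)
d = -14413 (d = -1935 - 12478 = -14413)
sqrt(d + (72 + 79*v)) = sqrt(-14413 + (72 + 79*91)) = sqrt(-14413 + (72 + 7189)) = sqrt(-14413 + 7261) = sqrt(-7152) = 4*I*sqrt(447)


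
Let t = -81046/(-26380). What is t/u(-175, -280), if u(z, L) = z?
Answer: -5789/329750 ≈ -0.017556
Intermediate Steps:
t = 40523/13190 (t = -81046*(-1/26380) = 40523/13190 ≈ 3.0723)
t/u(-175, -280) = (40523/13190)/(-175) = (40523/13190)*(-1/175) = -5789/329750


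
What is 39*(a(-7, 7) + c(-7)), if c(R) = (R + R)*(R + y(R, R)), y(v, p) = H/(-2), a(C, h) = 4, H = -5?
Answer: 2613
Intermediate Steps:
y(v, p) = 5/2 (y(v, p) = -5/(-2) = -5*(-1/2) = 5/2)
c(R) = 2*R*(5/2 + R) (c(R) = (R + R)*(R + 5/2) = (2*R)*(5/2 + R) = 2*R*(5/2 + R))
39*(a(-7, 7) + c(-7)) = 39*(4 - 7*(5 + 2*(-7))) = 39*(4 - 7*(5 - 14)) = 39*(4 - 7*(-9)) = 39*(4 + 63) = 39*67 = 2613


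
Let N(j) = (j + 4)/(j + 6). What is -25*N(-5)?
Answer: 25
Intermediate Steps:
N(j) = (4 + j)/(6 + j)
-25*N(-5) = -25*(4 - 5)/(6 - 5) = -25*(-1)/1 = -25*(-1) = 25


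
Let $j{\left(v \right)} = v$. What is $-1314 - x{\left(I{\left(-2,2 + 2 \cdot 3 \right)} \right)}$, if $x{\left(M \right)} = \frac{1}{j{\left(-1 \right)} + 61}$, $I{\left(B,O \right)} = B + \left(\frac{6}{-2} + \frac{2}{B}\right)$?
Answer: $- \frac{78841}{60} \approx -1314.0$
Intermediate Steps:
$I{\left(B,O \right)} = -3 + B + \frac{2}{B}$ ($I{\left(B,O \right)} = B + \left(6 \left(- \frac{1}{2}\right) + \frac{2}{B}\right) = B - \left(3 - \frac{2}{B}\right) = -3 + B + \frac{2}{B}$)
$x{\left(M \right)} = \frac{1}{60}$ ($x{\left(M \right)} = \frac{1}{-1 + 61} = \frac{1}{60}$)
$-1314 - x{\left(I{\left(-2,2 + 2 \cdot 3 \right)} \right)} = -1314 - \frac{1}{60} = - \frac{78841}{60}$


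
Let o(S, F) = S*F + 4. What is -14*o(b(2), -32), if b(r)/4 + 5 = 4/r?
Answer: -5432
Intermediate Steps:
b(r) = -20 + 16/r (b(r) = -20 + 4*(4/r) = -20 + 16/r)
o(S, F) = 4 + F*S (o(S, F) = F*S + 4 = 4 + F*S)
-14*o(b(2), -32) = -14*(4 - 32*(-20 + 16/2)) = -14*(4 - 32*(-20 + 16*(½))) = -14*(4 - 32*(-20 + 8)) = -14*(4 - 32*(-12)) = -14*(4 + 384) = -14*388 = -5432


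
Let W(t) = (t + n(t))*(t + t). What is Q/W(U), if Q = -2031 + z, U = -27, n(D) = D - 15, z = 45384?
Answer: 4817/414 ≈ 11.635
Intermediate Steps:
n(D) = -15 + D
Q = 43353 (Q = -2031 + 45384 = 43353)
W(t) = 2*t*(-15 + 2*t) (W(t) = (t + (-15 + t))*(t + t) = (-15 + 2*t)*(2*t) = 2*t*(-15 + 2*t))
Q/W(U) = 43353/((2*(-27)*(-15 + 2*(-27)))) = 43353/((2*(-27)*(-15 - 54))) = 43353/((2*(-27)*(-69))) = 43353/3726 = 43353*(1/3726) = 4817/414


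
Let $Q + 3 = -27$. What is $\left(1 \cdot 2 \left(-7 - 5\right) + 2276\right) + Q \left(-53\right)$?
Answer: $3842$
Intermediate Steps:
$Q = -30$ ($Q = -3 - 27 = -30$)
$\left(1 \cdot 2 \left(-7 - 5\right) + 2276\right) + Q \left(-53\right) = \left(1 \cdot 2 \left(-7 - 5\right) + 2276\right) - -1590 = \left(2 \left(-7 - 5\right) + 2276\right) + 1590 = \left(2 \left(-12\right) + 2276\right) + 1590 = \left(-24 + 2276\right) + 1590 = 2252 + 1590 = 3842$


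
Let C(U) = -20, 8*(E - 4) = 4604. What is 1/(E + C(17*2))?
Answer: 2/1119 ≈ 0.0017873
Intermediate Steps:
E = 1159/2 (E = 4 + (⅛)*4604 = 4 + 1151/2 = 1159/2 ≈ 579.50)
1/(E + C(17*2)) = 1/(1159/2 - 20) = 1/(1119/2) = 2/1119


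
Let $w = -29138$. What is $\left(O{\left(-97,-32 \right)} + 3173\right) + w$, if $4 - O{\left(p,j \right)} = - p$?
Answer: $-26058$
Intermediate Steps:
$O{\left(p,j \right)} = 4 + p$ ($O{\left(p,j \right)} = 4 - - p = 4 + p$)
$\left(O{\left(-97,-32 \right)} + 3173\right) + w = \left(\left(4 - 97\right) + 3173\right) - 29138 = \left(-93 + 3173\right) - 29138 = 3080 - 29138 = -26058$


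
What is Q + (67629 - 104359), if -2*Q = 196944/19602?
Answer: -10910302/297 ≈ -36735.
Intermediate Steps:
Q = -1492/297 (Q = -98472/19602 = -1/2*2984/297 = -1492/297 ≈ -5.0236)
Q + (67629 - 104359) = -1492/297 + (67629 - 104359) = -1492/297 - 36730 = -10910302/297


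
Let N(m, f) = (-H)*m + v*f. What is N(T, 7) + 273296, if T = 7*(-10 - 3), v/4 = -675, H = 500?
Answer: 299896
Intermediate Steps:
v = -2700 (v = 4*(-675) = -2700)
T = -91 (T = 7*(-13) = -91)
N(m, f) = -2700*f - 500*m (N(m, f) = (-1*500)*m - 2700*f = -500*m - 2700*f = -2700*f - 500*m)
N(T, 7) + 273296 = (-2700*7 - 500*(-91)) + 273296 = (-18900 + 45500) + 273296 = 26600 + 273296 = 299896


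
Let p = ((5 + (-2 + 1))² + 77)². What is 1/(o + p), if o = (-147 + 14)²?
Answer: 1/26338 ≈ 3.7968e-5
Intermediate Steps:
p = 8649 (p = ((5 - 1)² + 77)² = (4² + 77)² = (16 + 77)² = 93² = 8649)
o = 17689 (o = (-133)² = 17689)
1/(o + p) = 1/(17689 + 8649) = 1/26338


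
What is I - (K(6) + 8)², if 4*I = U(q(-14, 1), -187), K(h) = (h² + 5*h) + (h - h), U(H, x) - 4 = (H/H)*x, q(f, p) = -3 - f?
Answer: -22087/4 ≈ -5521.8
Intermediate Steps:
U(H, x) = 4 + x (U(H, x) = 4 + (H/H)*x = 4 + 1*x = 4 + x)
K(h) = h² + 5*h (K(h) = (h² + 5*h) + 0 = h² + 5*h)
I = -183/4 (I = (4 - 187)/4 = (¼)*(-183) = -183/4 ≈ -45.750)
I - (K(6) + 8)² = -183/4 - (6*(5 + 6) + 8)² = -183/4 - (6*11 + 8)² = -183/4 - (66 + 8)² = -183/4 - 1*74² = -183/4 - 1*5476 = -183/4 - 5476 = -22087/4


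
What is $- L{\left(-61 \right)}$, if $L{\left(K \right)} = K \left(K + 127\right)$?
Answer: $4026$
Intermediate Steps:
$L{\left(K \right)} = K \left(127 + K\right)$
$- L{\left(-61 \right)} = - \left(-61\right) \left(127 - 61\right) = - \left(-61\right) 66 = \left(-1\right) \left(-4026\right) = 4026$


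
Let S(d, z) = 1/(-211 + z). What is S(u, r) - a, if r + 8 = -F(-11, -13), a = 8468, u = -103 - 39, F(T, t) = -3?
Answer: -1829089/216 ≈ -8468.0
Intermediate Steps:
u = -142
r = -5 (r = -8 - 1*(-3) = -8 + 3 = -5)
S(u, r) - a = 1/(-211 - 5) - 1*8468 = 1/(-216) - 8468 = -1/216 - 8468 = -1829089/216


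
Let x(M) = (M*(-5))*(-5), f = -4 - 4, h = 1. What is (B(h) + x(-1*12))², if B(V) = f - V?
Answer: 95481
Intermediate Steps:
f = -8
B(V) = -8 - V
x(M) = 25*M (x(M) = -5*M*(-5) = 25*M)
(B(h) + x(-1*12))² = ((-8 - 1*1) + 25*(-1*12))² = ((-8 - 1) + 25*(-12))² = (-9 - 300)² = (-309)² = 95481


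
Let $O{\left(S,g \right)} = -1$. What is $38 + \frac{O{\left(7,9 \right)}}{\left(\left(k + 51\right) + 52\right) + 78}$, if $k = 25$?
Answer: $\frac{7827}{206} \approx 37.995$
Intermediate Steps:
$38 + \frac{O{\left(7,9 \right)}}{\left(\left(k + 51\right) + 52\right) + 78} = 38 - \frac{1}{\left(\left(25 + 51\right) + 52\right) + 78} = 38 - \frac{1}{\left(76 + 52\right) + 78} = 38 - \frac{1}{128 + 78} = 38 - \frac{1}{206} = \frac{7827}{206}$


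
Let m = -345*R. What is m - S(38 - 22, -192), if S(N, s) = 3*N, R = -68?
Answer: 23412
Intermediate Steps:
m = 23460 (m = -345*(-68) = 23460)
m - S(38 - 22, -192) = 23460 - 3*(38 - 22) = 23460 - 3*16 = 23460 - 1*48 = 23460 - 48 = 23412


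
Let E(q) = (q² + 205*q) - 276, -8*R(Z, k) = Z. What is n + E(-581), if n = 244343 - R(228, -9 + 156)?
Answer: 925103/2 ≈ 4.6255e+5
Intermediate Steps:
R(Z, k) = -Z/8
E(q) = -276 + q² + 205*q
n = 488743/2 (n = 244343 - (-1)*228/8 = 244343 - 1*(-57/2) = 244343 + 57/2 = 488743/2 ≈ 2.4437e+5)
n + E(-581) = 488743/2 + (-276 + (-581)² + 205*(-581)) = 488743/2 + (-276 + 337561 - 119105) = 488743/2 + 218180 = 925103/2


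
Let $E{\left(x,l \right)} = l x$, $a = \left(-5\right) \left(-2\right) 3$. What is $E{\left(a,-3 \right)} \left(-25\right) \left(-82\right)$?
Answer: $-184500$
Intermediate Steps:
$a = 30$ ($a = 10 \cdot 3 = 30$)
$E{\left(a,-3 \right)} \left(-25\right) \left(-82\right) = \left(-3\right) 30 \left(-25\right) \left(-82\right) = \left(-90\right) \left(-25\right) \left(-82\right) = 2250 \left(-82\right) = -184500$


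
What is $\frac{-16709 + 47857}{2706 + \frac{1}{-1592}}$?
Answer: $\frac{49587616}{4307951} \approx 11.511$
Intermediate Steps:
$\frac{-16709 + 47857}{2706 + \frac{1}{-1592}} = \frac{31148}{2706 - \frac{1}{1592}} = \frac{31148}{\frac{4307951}{1592}} = 31148 \cdot \frac{1592}{4307951} = \frac{49587616}{4307951}$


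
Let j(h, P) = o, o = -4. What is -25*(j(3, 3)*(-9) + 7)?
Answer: -1075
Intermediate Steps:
j(h, P) = -4
-25*(j(3, 3)*(-9) + 7) = -25*(-4*(-9) + 7) = -25*(36 + 7) = -25*43 = -1075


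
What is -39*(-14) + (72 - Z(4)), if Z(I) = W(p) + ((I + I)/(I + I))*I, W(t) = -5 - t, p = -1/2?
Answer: 1237/2 ≈ 618.50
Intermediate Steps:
p = -1/2 (p = -1*1/2 = -1/2 ≈ -0.50000)
Z(I) = -9/2 + I (Z(I) = (-5 - 1*(-1/2)) + ((I + I)/(I + I))*I = (-5 + 1/2) + ((2*I)/((2*I)))*I = -9/2 + ((2*I)*(1/(2*I)))*I = -9/2 + 1*I = -9/2 + I)
-39*(-14) + (72 - Z(4)) = -39*(-14) + (72 - (-9/2 + 4)) = 546 + (72 - 1*(-1/2)) = 546 + (72 + 1/2) = 546 + 145/2 = 1237/2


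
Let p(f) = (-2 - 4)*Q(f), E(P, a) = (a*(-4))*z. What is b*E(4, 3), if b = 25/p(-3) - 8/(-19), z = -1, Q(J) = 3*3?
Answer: -86/171 ≈ -0.50292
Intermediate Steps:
Q(J) = 9
E(P, a) = 4*a (E(P, a) = (a*(-4))*(-1) = -4*a*(-1) = 4*a)
p(f) = -54 (p(f) = (-2 - 4)*9 = -6*9 = -54)
b = -43/1026 (b = 25/(-54) - 8/(-19) = 25*(-1/54) - 8*(-1/19) = -25/54 + 8/19 = -43/1026 ≈ -0.041910)
b*E(4, 3) = -86*3/513 = -43/1026*12 = -86/171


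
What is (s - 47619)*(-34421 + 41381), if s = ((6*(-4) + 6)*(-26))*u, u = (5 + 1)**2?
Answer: -214166160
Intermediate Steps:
u = 36 (u = 6**2 = 36)
s = 16848 (s = ((6*(-4) + 6)*(-26))*36 = ((-24 + 6)*(-26))*36 = -18*(-26)*36 = 468*36 = 16848)
(s - 47619)*(-34421 + 41381) = (16848 - 47619)*(-34421 + 41381) = -30771*6960 = -214166160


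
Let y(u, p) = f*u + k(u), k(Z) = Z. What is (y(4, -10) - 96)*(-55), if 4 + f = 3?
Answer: 5280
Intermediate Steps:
f = -1 (f = -4 + 3 = -1)
y(u, p) = 0 (y(u, p) = -u + u = 0)
(y(4, -10) - 96)*(-55) = (0 - 96)*(-55) = -96*(-55) = 5280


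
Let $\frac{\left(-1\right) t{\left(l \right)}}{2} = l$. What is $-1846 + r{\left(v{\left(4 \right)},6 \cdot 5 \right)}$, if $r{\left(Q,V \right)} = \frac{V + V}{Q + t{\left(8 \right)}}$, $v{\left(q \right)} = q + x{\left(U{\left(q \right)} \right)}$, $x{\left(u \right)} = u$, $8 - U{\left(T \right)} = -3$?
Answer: $-1906$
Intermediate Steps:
$U{\left(T \right)} = 11$ ($U{\left(T \right)} = 8 - -3 = 8 + 3 = 11$)
$t{\left(l \right)} = - 2 l$
$v{\left(q \right)} = 11 + q$ ($v{\left(q \right)} = q + 11 = 11 + q$)
$r{\left(Q,V \right)} = \frac{2 V}{-16 + Q}$ ($r{\left(Q,V \right)} = \frac{V + V}{Q - 16} = \frac{2 V}{Q - 16} = \frac{2 V}{-16 + Q}$)
$-1846 + r{\left(v{\left(4 \right)},6 \cdot 5 \right)} = -1846 + \frac{2 \cdot 6 \cdot 5}{-16 + \left(11 + 4\right)} = -1846 + 2 \cdot 30 \frac{1}{-16 + 15} = -1846 + 2 \cdot 30 \frac{1}{-1} = -1846 + 2 \cdot 30 \left(-1\right) = -1846 - 60 = -1906$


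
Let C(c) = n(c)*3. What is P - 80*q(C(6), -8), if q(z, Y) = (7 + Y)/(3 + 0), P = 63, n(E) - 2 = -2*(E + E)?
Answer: 269/3 ≈ 89.667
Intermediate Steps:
n(E) = 2 - 4*E (n(E) = 2 - 2*(E + E) = 2 - 4*E)
C(c) = 6 - 12*c (C(c) = (2 - 4*c)*3 = 6 - 12*c)
q(z, Y) = 7/3 + Y/3 (q(z, Y) = (7 + Y)/3 = (7 + Y)*(⅓) = 7/3 + Y/3)
P - 80*q(C(6), -8) = 63 - 80*(7/3 + (⅓)*(-8)) = 63 - 80*(7/3 - 8/3) = 63 - 80*(-⅓) = 63 + 80/3 = 269/3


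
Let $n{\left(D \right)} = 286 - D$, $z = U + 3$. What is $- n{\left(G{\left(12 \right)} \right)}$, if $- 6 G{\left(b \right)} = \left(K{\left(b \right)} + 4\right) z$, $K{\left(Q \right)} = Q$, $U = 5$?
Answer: $- \frac{922}{3} \approx -307.33$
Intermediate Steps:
$z = 8$ ($z = 5 + 3 = 8$)
$G{\left(b \right)} = - \frac{16}{3} - \frac{4 b}{3}$ ($G{\left(b \right)} = - \frac{\left(b + 4\right) 8}{6} = - \frac{\left(4 + b\right) 8}{6} = - \frac{32 + 8 b}{6} = - \frac{16}{3} - \frac{4 b}{3}$)
$- n{\left(G{\left(12 \right)} \right)} = - (286 - \left(- \frac{16}{3} - 16\right)) = - (286 - - \frac{64}{3}) = - (286 + \frac{64}{3}) = \left(-1\right) \frac{922}{3} = - \frac{922}{3}$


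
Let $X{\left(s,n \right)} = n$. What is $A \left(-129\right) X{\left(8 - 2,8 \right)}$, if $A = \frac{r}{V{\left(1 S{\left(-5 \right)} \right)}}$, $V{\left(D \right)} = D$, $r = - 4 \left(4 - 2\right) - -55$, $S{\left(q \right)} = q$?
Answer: $\frac{48504}{5} \approx 9700.8$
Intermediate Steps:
$r = 47$ ($r = \left(-4\right) 2 + 55 = -8 + 55 = 47$)
$A = - \frac{47}{5}$ ($A = \frac{47}{1 \left(-5\right)} = \frac{47}{-5} = 47 \left(- \frac{1}{5}\right) = - \frac{47}{5} \approx -9.4$)
$A \left(-129\right) X{\left(8 - 2,8 \right)} = \left(- \frac{47}{5}\right) \left(-129\right) 8 = \frac{6063}{5} \cdot 8 = \frac{48504}{5}$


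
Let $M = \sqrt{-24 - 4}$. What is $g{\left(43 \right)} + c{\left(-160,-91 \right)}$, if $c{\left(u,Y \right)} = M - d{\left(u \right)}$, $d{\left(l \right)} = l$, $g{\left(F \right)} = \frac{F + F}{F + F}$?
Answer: $161 + 2 i \sqrt{7} \approx 161.0 + 5.2915 i$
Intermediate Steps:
$g{\left(F \right)} = 1$ ($g{\left(F \right)} = \frac{2 F}{2 F} = 2 F \frac{1}{2 F} = 1$)
$M = 2 i \sqrt{7}$ ($M = \sqrt{-28} = 2 i \sqrt{7} \approx 5.2915 i$)
$c{\left(u,Y \right)} = - u + 2 i \sqrt{7}$ ($c{\left(u,Y \right)} = 2 i \sqrt{7} - u = - u + 2 i \sqrt{7}$)
$g{\left(43 \right)} + c{\left(-160,-91 \right)} = 1 + \left(\left(-1\right) \left(-160\right) + 2 i \sqrt{7}\right) = 1 + \left(160 + 2 i \sqrt{7}\right) = 161 + 2 i \sqrt{7}$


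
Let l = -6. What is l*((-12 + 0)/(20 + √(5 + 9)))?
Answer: 720/193 - 36*√14/193 ≈ 3.0326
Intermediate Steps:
l*((-12 + 0)/(20 + √(5 + 9))) = -6*(-12 + 0)/(20 + √(5 + 9)) = -(-72)/(20 + √14) = 72/(20 + √14)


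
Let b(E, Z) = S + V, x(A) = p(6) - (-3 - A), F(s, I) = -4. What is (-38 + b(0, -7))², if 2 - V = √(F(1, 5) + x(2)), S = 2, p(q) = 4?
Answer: (34 + √5)² ≈ 1313.1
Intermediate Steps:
x(A) = 7 + A (x(A) = 4 - (-3 - A) = 4 + (3 + A) = 7 + A)
V = 2 - √5 (V = 2 - √(-4 + (7 + 2)) = 2 - √(-4 + 9) = 2 - √5 ≈ -0.23607)
b(E, Z) = 4 - √5 (b(E, Z) = 2 + (2 - √5) = 4 - √5)
(-38 + b(0, -7))² = (-38 + (4 - √5))² = (-34 - √5)²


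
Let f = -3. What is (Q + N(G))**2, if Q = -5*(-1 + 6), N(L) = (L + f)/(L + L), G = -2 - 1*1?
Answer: 576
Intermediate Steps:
G = -3 (G = -2 - 1 = -3)
N(L) = (-3 + L)/(2*L) (N(L) = (L - 3)/(L + L) = (-3 + L)/((2*L)) = (-3 + L)*(1/(2*L)) = (-3 + L)/(2*L))
Q = -25 (Q = -5*5 = -25)
(Q + N(G))**2 = (-25 + (1/2)*(-3 - 3)/(-3))**2 = (-25 + (1/2)*(-1/3)*(-6))**2 = (-25 + 1)**2 = (-24)**2 = 576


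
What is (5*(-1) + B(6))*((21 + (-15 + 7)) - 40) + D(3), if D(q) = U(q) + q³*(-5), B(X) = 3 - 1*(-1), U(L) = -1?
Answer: -109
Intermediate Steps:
B(X) = 4 (B(X) = 3 + 1 = 4)
D(q) = -1 - 5*q³ (D(q) = -1 + q³*(-5) = -1 - 5*q³)
(5*(-1) + B(6))*((21 + (-15 + 7)) - 40) + D(3) = (5*(-1) + 4)*((21 + (-15 + 7)) - 40) + (-1 - 5*3³) = (-5 + 4)*((21 - 8) - 40) + (-1 - 5*27) = -(13 - 40) + (-1 - 135) = -1*(-27) - 136 = 27 - 136 = -109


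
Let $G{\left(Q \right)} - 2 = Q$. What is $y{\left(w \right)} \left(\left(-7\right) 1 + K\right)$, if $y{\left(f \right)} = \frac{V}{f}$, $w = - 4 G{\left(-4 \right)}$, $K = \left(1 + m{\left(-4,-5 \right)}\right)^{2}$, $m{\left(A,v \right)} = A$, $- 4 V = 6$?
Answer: $- \frac{3}{8} \approx -0.375$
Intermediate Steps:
$V = - \frac{3}{2}$ ($V = \left(- \frac{1}{4}\right) 6 = - \frac{3}{2} \approx -1.5$)
$G{\left(Q \right)} = 2 + Q$
$K = 9$ ($K = \left(1 - 4\right)^{2} = \left(-3\right)^{2} = 9$)
$w = 8$ ($w = - 4 \left(2 - 4\right) = \left(-4\right) \left(-2\right) = 8$)
$y{\left(f \right)} = - \frac{3}{2 f}$
$y{\left(w \right)} \left(\left(-7\right) 1 + K\right) = - \frac{3}{2 \cdot 8} \left(\left(-7\right) 1 + 9\right) = \left(- \frac{3}{2}\right) \frac{1}{8} \left(-7 + 9\right) = \left(- \frac{3}{16}\right) 2 = - \frac{3}{8}$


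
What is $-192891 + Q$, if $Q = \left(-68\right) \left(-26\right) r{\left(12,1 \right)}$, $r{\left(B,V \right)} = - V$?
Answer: $-194659$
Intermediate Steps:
$Q = -1768$ ($Q = \left(-68\right) \left(-26\right) \left(\left(-1\right) 1\right) = 1768 \left(-1\right) = -1768$)
$-192891 + Q = -192891 - 1768 = -194659$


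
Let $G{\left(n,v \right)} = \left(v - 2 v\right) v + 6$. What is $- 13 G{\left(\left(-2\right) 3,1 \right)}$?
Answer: $-65$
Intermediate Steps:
$G{\left(n,v \right)} = 6 - v^{2}$ ($G{\left(n,v \right)} = - v v + 6 = - v^{2} + 6 = 6 - v^{2}$)
$- 13 G{\left(\left(-2\right) 3,1 \right)} = - 13 \left(6 - 1^{2}\right) = - 13 \left(6 - 1\right) = \left(-13\right) 5 = -65$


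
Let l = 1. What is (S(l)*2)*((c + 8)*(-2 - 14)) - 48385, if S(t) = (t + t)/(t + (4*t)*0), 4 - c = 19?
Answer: -47937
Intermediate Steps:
c = -15 (c = 4 - 1*19 = 4 - 19 = -15)
S(t) = 2 (S(t) = (2*t)/(t + 0) = (2*t)/t = 2)
(S(l)*2)*((c + 8)*(-2 - 14)) - 48385 = (2*2)*((-15 + 8)*(-2 - 14)) - 48385 = 4*(-7*(-16)) - 48385 = 4*112 - 48385 = 448 - 48385 = -47937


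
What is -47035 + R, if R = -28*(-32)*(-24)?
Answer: -68539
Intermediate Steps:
R = -21504 (R = 896*(-24) = -21504)
-47035 + R = -47035 - 21504 = -68539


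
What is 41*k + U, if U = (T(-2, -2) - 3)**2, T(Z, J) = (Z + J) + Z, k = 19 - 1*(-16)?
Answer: 1516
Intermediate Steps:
k = 35 (k = 19 + 16 = 35)
T(Z, J) = J + 2*Z (T(Z, J) = (J + Z) + Z = J + 2*Z)
U = 81 (U = ((-2 + 2*(-2)) - 3)**2 = ((-2 - 4) - 3)**2 = (-6 - 3)**2 = (-9)**2 = 81)
41*k + U = 41*35 + 81 = 1435 + 81 = 1516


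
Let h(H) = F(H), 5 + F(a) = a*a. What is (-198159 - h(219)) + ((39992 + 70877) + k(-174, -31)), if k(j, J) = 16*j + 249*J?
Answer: -145749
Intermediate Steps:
F(a) = -5 + a² (F(a) = -5 + a*a = -5 + a²)
h(H) = -5 + H²
(-198159 - h(219)) + ((39992 + 70877) + k(-174, -31)) = (-198159 - (-5 + 219²)) + ((39992 + 70877) + (16*(-174) + 249*(-31))) = (-198159 - (-5 + 47961)) + (110869 + (-2784 - 7719)) = (-198159 - 1*47956) + (110869 - 10503) = (-198159 - 47956) + 100366 = -246115 + 100366 = -145749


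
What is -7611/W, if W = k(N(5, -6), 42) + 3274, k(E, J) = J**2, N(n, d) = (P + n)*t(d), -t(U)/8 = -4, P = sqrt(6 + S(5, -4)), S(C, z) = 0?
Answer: -7611/5038 ≈ -1.5107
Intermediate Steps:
P = sqrt(6) (P = sqrt(6 + 0) = sqrt(6) ≈ 2.4495)
t(U) = 32 (t(U) = -8*(-4) = 32)
N(n, d) = 32*n + 32*sqrt(6) (N(n, d) = (sqrt(6) + n)*32 = (n + sqrt(6))*32 = 32*n + 32*sqrt(6))
W = 5038 (W = 42**2 + 3274 = 1764 + 3274 = 5038)
-7611/W = -7611/5038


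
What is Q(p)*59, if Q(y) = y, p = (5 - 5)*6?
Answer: 0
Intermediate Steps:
p = 0 (p = 0*6 = 0)
Q(p)*59 = 0*59 = 0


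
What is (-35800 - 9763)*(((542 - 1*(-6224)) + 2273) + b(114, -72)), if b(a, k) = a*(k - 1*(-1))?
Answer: -43057035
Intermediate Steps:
b(a, k) = a*(1 + k) (b(a, k) = a*(k + 1) = a*(1 + k))
(-35800 - 9763)*(((542 - 1*(-6224)) + 2273) + b(114, -72)) = (-35800 - 9763)*(((542 - 1*(-6224)) + 2273) + 114*(1 - 72)) = -45563*(((542 + 6224) + 2273) + 114*(-71)) = -45563*((6766 + 2273) - 8094) = -45563*(9039 - 8094) = -45563*945 = -43057035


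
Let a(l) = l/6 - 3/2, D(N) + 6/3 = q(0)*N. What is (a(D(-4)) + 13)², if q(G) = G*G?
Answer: 4489/36 ≈ 124.69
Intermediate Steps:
q(G) = G²
D(N) = -2 (D(N) = -2 + 0²*N = -2 + 0*N = -2 + 0 = -2)
a(l) = -3/2 + l/6 (a(l) = l*(⅙) - 3*½ = l/6 - 3/2 = -3/2 + l/6)
(a(D(-4)) + 13)² = ((-3/2 + (⅙)*(-2)) + 13)² = ((-3/2 - ⅓) + 13)² = (-11/6 + 13)² = (67/6)² = 4489/36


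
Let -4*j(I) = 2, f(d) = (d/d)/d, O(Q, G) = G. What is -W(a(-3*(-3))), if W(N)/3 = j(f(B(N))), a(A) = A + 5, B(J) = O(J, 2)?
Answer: 3/2 ≈ 1.5000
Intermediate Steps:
B(J) = 2
f(d) = 1/d
j(I) = -½ (j(I) = -¼*2 = -½)
a(A) = 5 + A
W(N) = -3/2 (W(N) = 3*(-½) = -3/2)
-W(a(-3*(-3))) = -1*(-3/2) = 3/2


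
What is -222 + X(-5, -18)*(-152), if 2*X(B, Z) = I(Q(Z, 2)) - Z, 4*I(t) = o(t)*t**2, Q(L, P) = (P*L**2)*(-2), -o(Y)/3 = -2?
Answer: -191477814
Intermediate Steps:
o(Y) = 6 (o(Y) = -3*(-2) = 6)
Q(L, P) = -2*P*L**2
I(t) = 3*t**2/2 (I(t) = (6*t**2)/4 = 3*t**2/2)
X(B, Z) = 12*Z**4 - Z/2 (X(B, Z) = (3*(-2*2*Z**2)**2/2 - Z)/2 = (3*(-4*Z**2)**2/2 - Z)/2 = (3*(16*Z**4)/2 - Z)/2 = (24*Z**4 - Z)/2 = (-Z + 24*Z**4)/2 = 12*Z**4 - Z/2)
-222 + X(-5, -18)*(-152) = -222 + (12*(-18)**4 - 1/2*(-18))*(-152) = -222 + (12*104976 + 9)*(-152) = -222 + (1259712 + 9)*(-152) = -222 + 1259721*(-152) = -222 - 191477592 = -191477814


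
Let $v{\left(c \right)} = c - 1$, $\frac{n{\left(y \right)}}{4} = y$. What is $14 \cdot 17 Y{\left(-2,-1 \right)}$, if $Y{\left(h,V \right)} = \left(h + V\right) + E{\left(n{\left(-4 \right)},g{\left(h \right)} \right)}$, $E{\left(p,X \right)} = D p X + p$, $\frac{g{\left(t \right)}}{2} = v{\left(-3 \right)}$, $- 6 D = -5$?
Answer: $\frac{62594}{3} \approx 20865.0$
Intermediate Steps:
$n{\left(y \right)} = 4 y$
$D = \frac{5}{6}$ ($D = \left(- \frac{1}{6}\right) \left(-5\right) = \frac{5}{6} \approx 0.83333$)
$v{\left(c \right)} = -1 + c$
$g{\left(t \right)} = -8$ ($g{\left(t \right)} = 2 \left(-1 - 3\right) = 2 \left(-4\right) = -8$)
$E{\left(p,X \right)} = p + \frac{5 X p}{6}$ ($E{\left(p,X \right)} = \frac{5 p}{6} X + p = \frac{5 X p}{6} + p = p + \frac{5 X p}{6}$)
$Y{\left(h,V \right)} = \frac{272}{3} + V + h$ ($Y{\left(h,V \right)} = \left(h + V\right) + \frac{4 \left(-4\right) \left(6 + 5 \left(-8\right)\right)}{6} = \left(V + h\right) + \frac{1}{6} \left(-16\right) \left(6 - 40\right) = \left(V + h\right) + \frac{1}{6} \left(-16\right) \left(-34\right) = \left(V + h\right) + \frac{272}{3} = \frac{272}{3} + V + h$)
$14 \cdot 17 Y{\left(-2,-1 \right)} = 14 \cdot 17 \left(\frac{272}{3} - 1 - 2\right) = 238 \cdot \frac{263}{3} = \frac{62594}{3}$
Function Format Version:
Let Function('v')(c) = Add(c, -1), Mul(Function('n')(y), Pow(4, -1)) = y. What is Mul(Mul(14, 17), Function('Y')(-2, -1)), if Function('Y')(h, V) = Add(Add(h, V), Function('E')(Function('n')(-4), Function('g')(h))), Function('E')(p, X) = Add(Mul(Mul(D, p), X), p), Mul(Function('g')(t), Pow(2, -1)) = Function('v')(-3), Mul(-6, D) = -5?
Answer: Rational(62594, 3) ≈ 20865.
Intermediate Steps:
Function('n')(y) = Mul(4, y)
D = Rational(5, 6) (D = Mul(Rational(-1, 6), -5) = Rational(5, 6) ≈ 0.83333)
Function('v')(c) = Add(-1, c)
Function('g')(t) = -8 (Function('g')(t) = Mul(2, Add(-1, -3)) = Mul(2, -4) = -8)
Function('E')(p, X) = Add(p, Mul(Rational(5, 6), X, p)) (Function('E')(p, X) = Add(Mul(Mul(Rational(5, 6), p), X), p) = Add(Mul(Rational(5, 6), X, p), p) = Add(p, Mul(Rational(5, 6), X, p)))
Function('Y')(h, V) = Add(Rational(272, 3), V, h) (Function('Y')(h, V) = Add(Add(h, V), Mul(Rational(1, 6), Mul(4, -4), Add(6, Mul(5, -8)))) = Add(Add(V, h), Mul(Rational(1, 6), -16, Add(6, -40))) = Add(Add(V, h), Mul(Rational(1, 6), -16, -34)) = Add(Add(V, h), Rational(272, 3)) = Add(Rational(272, 3), V, h))
Mul(Mul(14, 17), Function('Y')(-2, -1)) = Mul(Mul(14, 17), Add(Rational(272, 3), -1, -2)) = Mul(238, Rational(263, 3)) = Rational(62594, 3)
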